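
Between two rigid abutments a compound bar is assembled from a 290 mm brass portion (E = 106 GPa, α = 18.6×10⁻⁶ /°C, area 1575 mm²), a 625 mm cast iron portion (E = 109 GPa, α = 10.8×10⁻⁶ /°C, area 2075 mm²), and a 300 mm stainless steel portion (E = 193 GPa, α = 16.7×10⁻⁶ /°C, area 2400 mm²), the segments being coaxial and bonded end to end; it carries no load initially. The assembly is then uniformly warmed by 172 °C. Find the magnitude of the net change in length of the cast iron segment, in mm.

If the supports were absent, the total length change would be Σ αᵢΔT Lᵢ = 18.6×10⁻⁶×172×290 + 10.8×10⁻⁶×172×625 + 16.7×10⁻⁶×172×300 = 2.95 mm.
The walls prevent any net length change, so an axial force P (same in every segment) develops. Compatibility: P · Σ Lᵢ/(AᵢEᵢ) = δ_free.
Σ Lᵢ/(AᵢEᵢ) = 290/(1575×106×10³) + 625/(2075×109×10³) + 300/(2400×193×10³) = 5.148×10⁻⁶ mm/N.
So P = 2.95 / 5.148×10⁻⁶ = 573.1 kN, compressive.
For the cast iron segment, free thermal change = 10.8×10⁻⁶×172×625 = 1.161 mm and elastic change from P = 573100×625/(2075×109×10³) = 1.584 mm; these oppose, so the net change is 0.423 mm (segment shortens).

|ΔL| ≈ 0.423 mm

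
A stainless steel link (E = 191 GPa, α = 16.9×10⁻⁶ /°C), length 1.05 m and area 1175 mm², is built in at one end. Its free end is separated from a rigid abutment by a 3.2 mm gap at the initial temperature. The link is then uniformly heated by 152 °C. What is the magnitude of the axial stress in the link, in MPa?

Unrestrained expansion: δ_free = αΔT L = 16.9×10⁻⁶ × 152 × 1050 = 2.697 mm.
Since δ_free = 2.7 mm is less than the 3.2 mm gap, the link never touches the wall. No axial force develops.

σ ≈ 0 MPa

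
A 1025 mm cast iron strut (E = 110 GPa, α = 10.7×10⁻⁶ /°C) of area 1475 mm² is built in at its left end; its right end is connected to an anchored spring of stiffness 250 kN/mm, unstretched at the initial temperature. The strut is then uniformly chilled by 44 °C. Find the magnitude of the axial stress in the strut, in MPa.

If the spring were absent the strut would shorten by αΔT L = 10.7×10⁻⁶ × 44 × 1025 = 0.4826 mm.
Let P be the tensile force in the spring. The strut extends elastically by PL/(AE) and the spring stretches by P/k; together these equal δ_free.
So P = δ_free / [L/(AE) + 1/k] = 0.4826 / [ 1025/(1475×110×10³) + 1/(250×10³) ].
P = 0.4826 / 1.032×10⁻⁵ = 46770 N.
σ = P/A = 46770/1475 = 31.71 MPa.

σ ≈ 31.7 MPa (tensile)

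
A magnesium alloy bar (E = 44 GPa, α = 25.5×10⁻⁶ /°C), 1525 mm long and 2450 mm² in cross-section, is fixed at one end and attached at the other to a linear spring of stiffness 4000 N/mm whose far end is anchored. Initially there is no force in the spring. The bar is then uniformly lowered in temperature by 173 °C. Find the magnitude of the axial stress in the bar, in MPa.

σ ≈ 10.4 MPa (tensile)

Free thermal contraction: δ_free = αΔT L = 25.5×10⁻⁶ × 173 × 1525 = 6.728 mm.
Let P be the tensile force in the spring. The bar extends elastically by PL/(AE) and the spring stretches by P/k; together these equal δ_free.
So P = δ_free / [L/(AE) + 1/k] = 6.728 / [ 1525/(2450×44×10³) + 1/(4000) ].
P = 6.728 / 0.0002641 = 25470 N.
σ = P/A = 25470/2450 = 10.4 MPa.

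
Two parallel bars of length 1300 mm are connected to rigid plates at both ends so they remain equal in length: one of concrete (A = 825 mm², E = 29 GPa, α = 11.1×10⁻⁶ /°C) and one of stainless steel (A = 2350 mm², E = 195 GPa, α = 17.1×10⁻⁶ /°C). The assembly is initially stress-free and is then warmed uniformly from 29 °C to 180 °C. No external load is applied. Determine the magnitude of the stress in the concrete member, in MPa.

σ ≈ 25 MPa (tensile)

Equilibrium of a rigid end plate with no external load gives equal and opposite internal forces ±P in the two members. Since α_{stainless steel} > α_{concrete}, heating drives the stainless steel into compression and the concrete into tension.
Setting the final lengths equal and cancelling L: (α₁ − α₂)ΔT = P/(A₁E₁) + P/(A₂E₂).
|α₁ − α₂|·ΔT = 6×10⁻⁶ × 151 = 0.000906.
1/(A₁E₁) + 1/(A₂E₂) = 1/(825×29×10³) + 1/(2350×195×10³) = 4.398×10⁻⁸ N⁻¹.
So P = 0.000906 / 4.398×10⁻⁸ = 20.6 kN.
σ_{concrete} = P/A₁ = 20600/825 = 24.97 MPa, tensile.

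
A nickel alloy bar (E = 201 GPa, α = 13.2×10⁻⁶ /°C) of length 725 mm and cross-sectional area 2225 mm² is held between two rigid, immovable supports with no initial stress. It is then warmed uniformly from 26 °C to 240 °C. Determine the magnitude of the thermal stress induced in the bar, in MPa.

σ ≈ 568 MPa (compressive)

With length fixed, the mechanical strain must cancel the thermal strain αΔT = 13.2×10⁻⁶ × 214 = 2824.8×10⁻⁶.
Hence σ = E·αΔT = 201×10³ × 2824.8×10⁻⁶ = 567.8 MPa, compressive.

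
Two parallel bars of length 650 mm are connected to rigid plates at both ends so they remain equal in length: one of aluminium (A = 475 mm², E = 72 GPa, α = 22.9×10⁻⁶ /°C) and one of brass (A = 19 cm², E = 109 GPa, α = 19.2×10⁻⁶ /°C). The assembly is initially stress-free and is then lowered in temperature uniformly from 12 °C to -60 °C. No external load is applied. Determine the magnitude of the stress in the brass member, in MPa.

σ ≈ 4.12 MPa (compressive)

Both members must finish at the same length. With the larger α, the aluminium tends to over-contract; the plates restrain it, putting the aluminium in tension and the brass in compression. With no external load the two internal forces are equal and opposite, magnitude P.
Equating the net (thermal + elastic) strains gives |α₁ − α₂|·ΔT = P·[1/(A₁E₁) + 1/(A₂E₂)].
|α₁ − α₂|·ΔT = 3.7×10⁻⁶ × 72 = 0.0002664.
1/(A₁E₁) + 1/(A₂E₂) = 1/(475×72×10³) + 1/(1900×109×10³) = 3.407×10⁻⁸ N⁻¹.
P = 0.0002664 / 3.407×10⁻⁸ = 7820 N = 7.82 kN.
σ_{brass} = P/A₂ = 7820/1900 = 4.116 MPa, compressive.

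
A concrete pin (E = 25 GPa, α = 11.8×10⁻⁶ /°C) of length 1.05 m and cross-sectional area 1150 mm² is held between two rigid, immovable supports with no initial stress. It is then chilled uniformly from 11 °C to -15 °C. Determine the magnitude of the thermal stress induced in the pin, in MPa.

σ ≈ 7.67 MPa (tensile)

With length fixed, the mechanical strain must cancel the thermal strain αΔT = 11.8×10⁻⁶ × 26 = 306.8×10⁻⁶.
The stress required to suppress this strain is σ = Eε = 25×10³ × 306.8×10⁻⁶ = 7.67 MPa, tensile since the pin is trying to contract.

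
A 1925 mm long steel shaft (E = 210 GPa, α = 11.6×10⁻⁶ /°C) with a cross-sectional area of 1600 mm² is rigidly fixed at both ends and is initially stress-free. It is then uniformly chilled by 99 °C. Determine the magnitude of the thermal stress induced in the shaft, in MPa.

σ ≈ 241 MPa (tensile)

Because both ends are immovable the net strain is zero, and the suppressed thermal strain is αΔT = 11.6×10⁻⁶ × 99 = 1148.4×10⁻⁶.
σ = EαΔT = 210×10³ × 11.6×10⁻⁶ × 99 = 241.2 MPa (tensile; the shaft is trying to contract).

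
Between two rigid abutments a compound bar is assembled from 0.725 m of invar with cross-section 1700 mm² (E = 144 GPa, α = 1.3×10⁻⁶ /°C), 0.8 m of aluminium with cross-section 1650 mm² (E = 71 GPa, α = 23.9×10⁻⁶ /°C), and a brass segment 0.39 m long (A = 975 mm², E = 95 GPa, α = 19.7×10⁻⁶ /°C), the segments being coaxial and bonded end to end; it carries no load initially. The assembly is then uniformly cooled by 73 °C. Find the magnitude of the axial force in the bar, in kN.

If the supports were absent, the total length change would be Σ αᵢΔT Lᵢ = 1.3×10⁻⁶×73×725 + 23.9×10⁻⁶×73×800 + 19.7×10⁻⁶×73×390 = 2.025 mm.
The rigid supports impose zero overall length change; the single axial force P common to all segments must satisfy P Σ Lᵢ/(AᵢEᵢ) = δ_free.
Σ Lᵢ/(AᵢEᵢ) = 725/(1700×144×10³) + 800/(1650×71×10³) + 390/(975×95×10³) = 1.4×10⁻⁵ mm/N.
P = 2.025 / 1.4×10⁻⁵ = 144700 N = 144.7 kN, tensile.

P ≈ 145 kN (tensile)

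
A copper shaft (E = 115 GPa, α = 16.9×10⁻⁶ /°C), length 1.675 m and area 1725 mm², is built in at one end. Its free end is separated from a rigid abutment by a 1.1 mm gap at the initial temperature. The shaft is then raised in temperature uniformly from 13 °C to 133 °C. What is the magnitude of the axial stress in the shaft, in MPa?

σ ≈ 158 MPa (compressive)

Free thermal elongation = αΔT L = 16.9×10⁻⁶ × 120 × 1675 = 3.397 mm.
The gap closes (δ_free > 1.1 mm) and the wall then resists a further 3.397 − 1.1 = 2.297 mm of expansion.
Compatibility: PL/(AE) = 2.297 mm, so σ = P/A = E × (2.297/1675) = 157.7 MPa.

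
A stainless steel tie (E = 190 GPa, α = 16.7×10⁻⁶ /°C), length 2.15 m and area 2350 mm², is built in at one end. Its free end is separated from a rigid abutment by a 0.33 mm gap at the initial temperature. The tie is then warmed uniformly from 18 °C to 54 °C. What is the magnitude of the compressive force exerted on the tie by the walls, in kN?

P ≈ 200 kN

If the wall were absent the tie would grow by αΔT L = 16.7×10⁻⁶ × 36 × 2150 = 1.293 mm.
This exceeds the 0.33 mm gap, so the wall pushes back. The portion of expansion that must be recovered elastically is δ_free − gap = 1.293 − 0.33 = 0.9626 mm.
That suppressed elongation corresponds to σ = E·Δ/L = 190×10³ × 0.9626/2150 = 85.07 MPa.
P = σA = 85.07 × 2350 = 199.9 kN.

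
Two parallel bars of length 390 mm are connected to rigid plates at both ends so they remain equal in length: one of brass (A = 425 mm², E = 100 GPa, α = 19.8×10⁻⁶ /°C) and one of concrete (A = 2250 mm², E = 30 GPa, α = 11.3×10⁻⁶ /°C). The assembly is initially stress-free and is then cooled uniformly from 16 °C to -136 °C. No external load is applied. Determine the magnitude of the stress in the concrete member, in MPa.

σ ≈ 15 MPa (compressive)

Both members must finish at the same length. With the larger α, the brass tends to over-contract; the plates restrain it, putting the brass in tension and the concrete in compression. With no external load the two internal forces are equal and opposite, magnitude P.
Setting the final lengths equal and cancelling L: (α₁ − α₂)ΔT = P/(A₁E₁) + P/(A₂E₂).
|α₁ − α₂|·ΔT = 8.5×10⁻⁶ × 152 = 0.001292.
1/(A₁E₁) + 1/(A₂E₂) = 1/(425×100×10³) + 1/(2250×30×10³) = 3.834×10⁻⁸ N⁻¹.
So P = 0.001292 / 3.834×10⁻⁸ = 33.69 kN.
σ_{concrete} = P/A₂ = 33690/2250 = 14.98 MPa, compressive.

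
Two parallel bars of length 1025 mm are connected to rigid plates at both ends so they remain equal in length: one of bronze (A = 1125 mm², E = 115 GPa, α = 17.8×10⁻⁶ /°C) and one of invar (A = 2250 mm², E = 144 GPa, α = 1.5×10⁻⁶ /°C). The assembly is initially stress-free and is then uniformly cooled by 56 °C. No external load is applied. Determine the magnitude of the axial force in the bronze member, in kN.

Equilibrium of a rigid end plate with no external load gives equal and opposite internal forces ±P in the two members. Since α_{bronze} > α_{invar}, cooling drives the bronze into tension and the invar into compression.
Setting the final lengths equal and cancelling L: (α₁ − α₂)ΔT = P/(A₁E₁) + P/(A₂E₂).
|α₁ − α₂|·ΔT = 16.3×10⁻⁶ × 56 = 0.0009128.
1/(A₁E₁) + 1/(A₂E₂) = 1/(1125×115×10³) + 1/(2250×144×10³) = 1.082×10⁻⁸ N⁻¹.
So P = 0.0009128 / 1.082×10⁻⁸ = 84.39 kN.

P ≈ 84.4 kN (tensile in the bronze)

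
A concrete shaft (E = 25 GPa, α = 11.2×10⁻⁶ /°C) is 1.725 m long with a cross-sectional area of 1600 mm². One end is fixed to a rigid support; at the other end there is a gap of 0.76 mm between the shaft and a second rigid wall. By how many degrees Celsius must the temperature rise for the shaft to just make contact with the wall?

The gap closes when αΔT L = 0.76 mm, since the shaft is still unstressed at that instant.
So ΔT = g/(αL) = 0.76/(11.2×10⁻⁶ × 1725) = 39.34 °C.

ΔT ≈ 39.3 °C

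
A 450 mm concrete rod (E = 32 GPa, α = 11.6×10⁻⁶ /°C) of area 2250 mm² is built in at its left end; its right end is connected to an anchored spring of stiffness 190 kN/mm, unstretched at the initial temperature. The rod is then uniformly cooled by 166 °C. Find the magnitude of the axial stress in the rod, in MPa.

The unrestrained thermal change is αΔT L = 11.6×10⁻⁶ × 166 × 450 = 0.8665 mm.
Let P be the tensile force in the spring. The rod extends elastically by PL/(AE) and the spring stretches by P/k; together these equal δ_free.
P [ L/(AE) + 1/k ] = δ_free → P [ 450/(2250×32×10³) + 1/(190×10³) ] = 0.8665.
P = 0.8665 / 1.151×10⁻⁵ = 75260 N.
σ = P/A = 75260/2250 = 33.45 MPa.

σ ≈ 33.5 MPa (tensile)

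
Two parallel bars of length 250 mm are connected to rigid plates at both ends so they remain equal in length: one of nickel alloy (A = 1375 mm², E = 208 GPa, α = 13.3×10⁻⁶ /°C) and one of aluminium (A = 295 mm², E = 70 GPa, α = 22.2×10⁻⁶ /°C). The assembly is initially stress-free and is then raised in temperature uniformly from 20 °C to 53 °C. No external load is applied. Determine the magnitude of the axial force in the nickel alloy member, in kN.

P ≈ 5.66 kN (tensile in the nickel alloy)

Both members must finish at the same length. With the larger α, the aluminium tends to over-expand; the plates restrain it, putting the aluminium in compression and the nickel alloy in tension. With no external load the two internal forces are equal and opposite, magnitude P.
Equating the net (thermal + elastic) strains gives |α₁ − α₂|·ΔT = P·[1/(A₁E₁) + 1/(A₂E₂)].
|α₁ − α₂|·ΔT = 8.9×10⁻⁶ × 33 = 0.0002937.
1/(A₁E₁) + 1/(A₂E₂) = 1/(1375×208×10³) + 1/(295×70×10³) = 5.192×10⁻⁸ N⁻¹.
P = 0.0002937 / 5.192×10⁻⁸ = 5656 N = 5.656 kN.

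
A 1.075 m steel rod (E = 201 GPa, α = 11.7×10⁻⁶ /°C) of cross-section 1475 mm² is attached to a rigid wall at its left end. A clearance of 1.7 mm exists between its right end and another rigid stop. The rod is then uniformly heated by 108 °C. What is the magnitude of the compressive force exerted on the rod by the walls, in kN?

Unrestrained expansion: δ_free = αΔT L = 11.7×10⁻⁶ × 108 × 1075 = 1.358 mm.
This is smaller than the 1.7 mm clearance, so the rod expands freely without reaching the stop — the stress is zero.

P ≈ 0 kN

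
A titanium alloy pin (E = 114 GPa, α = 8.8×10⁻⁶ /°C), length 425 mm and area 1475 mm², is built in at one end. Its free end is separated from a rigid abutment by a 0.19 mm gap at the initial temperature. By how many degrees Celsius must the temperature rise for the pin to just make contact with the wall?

The gap closes when αΔT L = 0.19 mm, since the pin is still unstressed at that instant.
ΔT = 0.19 / (8.8×10⁻⁶ × 425) = 50.8 °C.

ΔT ≈ 50.8 °C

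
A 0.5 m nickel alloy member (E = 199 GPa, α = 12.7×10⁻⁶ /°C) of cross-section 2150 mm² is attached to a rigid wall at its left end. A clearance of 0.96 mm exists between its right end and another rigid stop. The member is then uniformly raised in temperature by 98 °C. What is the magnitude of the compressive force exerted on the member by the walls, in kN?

If the wall were absent the member would grow by αΔT L = 12.7×10⁻⁶ × 98 × 500 = 0.6223 mm.
Since δ_free = 0.622 mm is less than the 0.96 mm gap, the member never touches the wall. No axial force develops.

P ≈ 0 kN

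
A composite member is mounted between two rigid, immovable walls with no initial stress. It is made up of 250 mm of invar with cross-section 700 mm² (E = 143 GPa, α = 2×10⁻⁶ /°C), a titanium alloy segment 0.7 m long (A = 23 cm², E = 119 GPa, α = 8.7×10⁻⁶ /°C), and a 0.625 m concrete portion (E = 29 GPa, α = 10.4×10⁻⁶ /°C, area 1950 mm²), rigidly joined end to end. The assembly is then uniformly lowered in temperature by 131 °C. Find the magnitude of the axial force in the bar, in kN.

With the walls removed the bar would change length by δ_free = Σ αᵢΔT Lᵢ = 2×10⁻⁶×131×250 + 8.7×10⁻⁶×131×700 + 10.4×10⁻⁶×131×625 = 1.715 mm.
The walls prevent any net length change, so an axial force P (same in every segment) develops. Compatibility: P · Σ Lᵢ/(AᵢEᵢ) = δ_free.
The series flexibility is Σ Lᵢ/(AᵢEᵢ) = 250/(700×143×10³) + 700/(2300×119×10³) + 625/(1950×29×10³) = 1.611×10⁻⁵ mm/N.
So P = 1.715 / 1.611×10⁻⁵ = 106.5 kN, tensile.

P ≈ 106 kN (tensile)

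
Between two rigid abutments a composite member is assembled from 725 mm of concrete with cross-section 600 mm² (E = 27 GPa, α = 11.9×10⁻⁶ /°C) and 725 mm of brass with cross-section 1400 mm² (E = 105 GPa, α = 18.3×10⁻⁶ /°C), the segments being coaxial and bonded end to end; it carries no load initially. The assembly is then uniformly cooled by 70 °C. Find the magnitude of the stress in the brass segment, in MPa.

Free thermal contraction of the whole bar: Σ αᵢΔT Lᵢ = 11.9×10⁻⁶×70×725 + 18.3×10⁻⁶×70×725 = 1.533 mm.
The walls prevent any net length change, so an axial force P (same in every segment) develops. Compatibility: P · Σ Lᵢ/(AᵢEᵢ) = δ_free.
Σ Lᵢ/(AᵢEᵢ) = 725/(600×27×10³) + 725/(1400×105×10³) = 4.969×10⁻⁵ mm/N.
P = 1.533 / 4.969×10⁻⁵ = 30850 N = 30.85 kN, tensile.
σ_{brass} = P / A = 30850 / 1400 = 22.03 MPa.

σ ≈ 22 MPa (tensile)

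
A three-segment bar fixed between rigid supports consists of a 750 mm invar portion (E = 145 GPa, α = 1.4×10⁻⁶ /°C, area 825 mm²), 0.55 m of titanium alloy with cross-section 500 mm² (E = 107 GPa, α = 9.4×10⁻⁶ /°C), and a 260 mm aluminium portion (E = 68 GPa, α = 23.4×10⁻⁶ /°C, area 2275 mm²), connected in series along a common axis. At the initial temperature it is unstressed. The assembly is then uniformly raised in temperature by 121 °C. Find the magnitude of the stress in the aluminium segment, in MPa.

If the supports were absent, the total length change would be Σ αᵢΔT Lᵢ = 1.4×10⁻⁶×121×750 + 9.4×10⁻⁶×121×550 + 23.4×10⁻⁶×121×260 = 1.489 mm.
The rigid supports impose zero overall length change; the single axial force P common to all segments must satisfy P Σ Lᵢ/(AᵢEᵢ) = δ_free.
Σ Lᵢ/(AᵢEᵢ) = 750/(825×145×10³) + 550/(500×107×10³) + 260/(2275×68×10³) = 1.823×10⁻⁵ mm/N.
So P = 1.489 / 1.823×10⁻⁵ = 81.66 kN, compressive.
σ_{aluminium} = P / A = 81660 / 2275 = 35.9 MPa.

σ ≈ 35.9 MPa (compressive)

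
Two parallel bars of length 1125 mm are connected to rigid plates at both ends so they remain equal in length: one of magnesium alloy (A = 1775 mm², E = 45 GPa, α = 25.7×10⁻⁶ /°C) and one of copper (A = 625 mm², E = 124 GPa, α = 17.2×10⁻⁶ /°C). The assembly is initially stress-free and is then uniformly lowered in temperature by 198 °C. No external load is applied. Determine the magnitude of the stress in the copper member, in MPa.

σ ≈ 106 MPa (compressive)

Both members must finish at the same length. With the larger α, the magnesium alloy tends to over-contract; the plates restrain it, putting the magnesium alloy in tension and the copper in compression. With no external load the two internal forces are equal and opposite, magnitude P.
Setting the final lengths equal and cancelling L: (α₁ − α₂)ΔT = P/(A₁E₁) + P/(A₂E₂).
|α₁ − α₂|·ΔT = 8.5×10⁻⁶ × 198 = 0.001683.
1/(A₁E₁) + 1/(A₂E₂) = 1/(1775×45×10³) + 1/(625×124×10³) = 2.542×10⁻⁸ N⁻¹.
So P = 0.001683 / 2.542×10⁻⁸ = 66.2 kN.
σ_{copper} = P/A₂ = 66200/625 = 105.9 MPa, compressive.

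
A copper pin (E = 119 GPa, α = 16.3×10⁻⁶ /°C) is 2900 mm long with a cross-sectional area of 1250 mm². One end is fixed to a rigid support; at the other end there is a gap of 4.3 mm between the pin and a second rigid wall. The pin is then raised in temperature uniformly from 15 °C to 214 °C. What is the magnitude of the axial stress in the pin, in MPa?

σ ≈ 210 MPa (compressive)

Free thermal elongation = αΔT L = 16.3×10⁻⁶ × 199 × 2900 = 9.407 mm.
The gap closes (δ_free > 4.3 mm) and the wall then resists a further 9.407 − 4.3 = 5.107 mm of expansion.
Compatibility: PL/(AE) = 5.107 mm, so σ = P/A = E × (5.107/2900) = 209.6 MPa.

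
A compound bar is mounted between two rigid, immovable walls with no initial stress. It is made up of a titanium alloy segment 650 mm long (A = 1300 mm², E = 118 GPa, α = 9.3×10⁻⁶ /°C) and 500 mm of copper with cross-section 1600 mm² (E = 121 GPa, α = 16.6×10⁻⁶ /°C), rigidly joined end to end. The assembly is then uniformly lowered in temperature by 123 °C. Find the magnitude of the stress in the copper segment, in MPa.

σ ≈ 162 MPa (tensile)

If the supports were absent, the total length change would be Σ αᵢΔT Lᵢ = 9.3×10⁻⁶×123×650 + 16.6×10⁻⁶×123×500 = 1.764 mm.
Since the ends are fixed, an axial force P builds up, equal in every segment, with P · Σ Lᵢ/(AᵢEᵢ) = δ_free.
The series flexibility is Σ Lᵢ/(AᵢEᵢ) = 650/(1300×118×10³) + 500/(1600×121×10³) = 6.82×10⁻⁶ mm/N.
So P = 1.764 / 6.82×10⁻⁶ = 258.7 kN, tensile.
σ_{copper} = P / A = 258700 / 1600 = 161.7 MPa.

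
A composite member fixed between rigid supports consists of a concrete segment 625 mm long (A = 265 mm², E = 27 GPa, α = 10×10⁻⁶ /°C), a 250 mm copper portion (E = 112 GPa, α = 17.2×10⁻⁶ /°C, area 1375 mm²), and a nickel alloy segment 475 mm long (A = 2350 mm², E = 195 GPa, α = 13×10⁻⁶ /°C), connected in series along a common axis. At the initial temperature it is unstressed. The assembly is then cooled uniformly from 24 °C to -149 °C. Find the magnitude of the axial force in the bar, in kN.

If the supports were absent, the total length change would be Σ αᵢΔT Lᵢ = 10×10⁻⁶×173×625 + 17.2×10⁻⁶×173×250 + 13×10⁻⁶×173×475 = 2.893 mm.
Since the ends are fixed, an axial force P builds up, equal in every segment, with P · Σ Lᵢ/(AᵢEᵢ) = δ_free.
Σ Lᵢ/(AᵢEᵢ) = 625/(265×27×10³) + 250/(1375×112×10³) + 475/(2350×195×10³) = 9.001×10⁻⁵ mm/N.
So P = 2.893 / 9.001×10⁻⁵ = 32.15 kN, tensile.

P ≈ 32.1 kN (tensile)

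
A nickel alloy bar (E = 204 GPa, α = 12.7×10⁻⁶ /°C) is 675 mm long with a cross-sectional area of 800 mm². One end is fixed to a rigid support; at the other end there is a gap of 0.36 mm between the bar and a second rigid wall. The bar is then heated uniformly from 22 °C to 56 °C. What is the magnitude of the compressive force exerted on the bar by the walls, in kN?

Unrestrained expansion: δ_free = αΔT L = 12.7×10⁻⁶ × 34 × 675 = 0.2915 mm.
This is smaller than the 0.36 mm clearance, so the bar expands freely without reaching the stop — the stress is zero.

P ≈ 0 kN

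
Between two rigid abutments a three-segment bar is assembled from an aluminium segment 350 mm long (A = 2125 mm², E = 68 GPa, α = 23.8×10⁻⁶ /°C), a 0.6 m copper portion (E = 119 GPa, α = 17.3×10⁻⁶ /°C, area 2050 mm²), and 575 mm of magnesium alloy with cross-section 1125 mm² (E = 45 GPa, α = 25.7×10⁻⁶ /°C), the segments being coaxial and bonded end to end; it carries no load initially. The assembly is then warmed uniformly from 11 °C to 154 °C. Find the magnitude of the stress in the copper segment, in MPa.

σ ≈ 144 MPa (compressive)

With the walls removed the bar would change length by δ_free = Σ αᵢΔT Lᵢ = 23.8×10⁻⁶×143×350 + 17.3×10⁻⁶×143×600 + 25.7×10⁻⁶×143×575 = 4.789 mm.
Since the ends are fixed, an axial force P builds up, equal in every segment, with P · Σ Lᵢ/(AᵢEᵢ) = δ_free.
The series flexibility is Σ Lᵢ/(AᵢEᵢ) = 350/(2125×68×10³) + 600/(2050×119×10³) + 575/(1125×45×10³) = 1.624×10⁻⁵ mm/N.
So P = 4.789 / 1.624×10⁻⁵ = 294.9 kN, compressive.
σ_{copper} = P / A = 294900 / 2050 = 143.8 MPa.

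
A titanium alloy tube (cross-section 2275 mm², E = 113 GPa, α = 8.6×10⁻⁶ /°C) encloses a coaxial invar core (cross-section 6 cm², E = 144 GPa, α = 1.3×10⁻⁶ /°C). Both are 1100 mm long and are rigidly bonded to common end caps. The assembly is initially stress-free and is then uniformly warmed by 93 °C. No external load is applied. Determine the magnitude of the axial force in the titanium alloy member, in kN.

P ≈ 43.9 kN (compressive in the titanium alloy)

Both members must finish at the same length. With the larger α, the titanium alloy tends to over-expand; the plates restrain it, putting the titanium alloy in compression and the invar in tension. With no external load the two internal forces are equal and opposite, magnitude P.
Compatibility of the two members (thermal + elastic change equal): (α₁ − α₂)ΔT = P·[1/(A₁E₁) + 1/(A₂E₂)].
|α₁ − α₂|·ΔT = 7.3×10⁻⁶ × 93 = 0.0006789.
1/(A₁E₁) + 1/(A₂E₂) = 1/(2275×113×10³) + 1/(600×144×10³) = 1.546×10⁻⁸ N⁻¹.
So P = 0.0006789 / 1.546×10⁻⁸ = 43.9 kN.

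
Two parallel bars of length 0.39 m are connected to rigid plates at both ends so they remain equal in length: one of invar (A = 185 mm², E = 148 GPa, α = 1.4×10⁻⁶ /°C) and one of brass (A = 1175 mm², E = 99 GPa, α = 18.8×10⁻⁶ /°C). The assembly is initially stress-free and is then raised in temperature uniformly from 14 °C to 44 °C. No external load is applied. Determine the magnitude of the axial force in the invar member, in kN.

P ≈ 11.6 kN (tensile in the invar)

Equilibrium of a rigid end plate with no external load gives equal and opposite internal forces ±P in the two members. Since α_{brass} > α_{invar}, heating drives the brass into compression and the invar into tension.
Equating the net (thermal + elastic) strains gives |α₁ − α₂|·ΔT = P·[1/(A₁E₁) + 1/(A₂E₂)].
|α₁ − α₂|·ΔT = 17.4×10⁻⁶ × 30 = 0.000522.
1/(A₁E₁) + 1/(A₂E₂) = 1/(185×148×10³) + 1/(1175×99×10³) = 4.512×10⁻⁸ N⁻¹.
P = 0.000522 / 4.512×10⁻⁸ = 11570 N = 11.57 kN.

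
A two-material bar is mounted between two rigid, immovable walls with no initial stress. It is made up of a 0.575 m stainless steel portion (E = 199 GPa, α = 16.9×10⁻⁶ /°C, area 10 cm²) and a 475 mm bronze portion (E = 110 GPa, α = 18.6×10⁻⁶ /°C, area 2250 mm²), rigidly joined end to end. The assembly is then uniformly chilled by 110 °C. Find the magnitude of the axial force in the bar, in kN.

If the supports were absent, the total length change would be Σ αᵢΔT Lᵢ = 16.9×10⁻⁶×110×575 + 18.6×10⁻⁶×110×475 = 2.041 mm.
The walls prevent any net length change, so an axial force P (same in every segment) develops. Compatibility: P · Σ Lᵢ/(AᵢEᵢ) = δ_free.
The series flexibility is Σ Lᵢ/(AᵢEᵢ) = 575/(1000×199×10³) + 475/(2250×110×10³) = 4.809×10⁻⁶ mm/N.
P = 2.041 / 4.809×10⁻⁶ = 424400 N = 424.4 kN, tensile.

P ≈ 424 kN (tensile)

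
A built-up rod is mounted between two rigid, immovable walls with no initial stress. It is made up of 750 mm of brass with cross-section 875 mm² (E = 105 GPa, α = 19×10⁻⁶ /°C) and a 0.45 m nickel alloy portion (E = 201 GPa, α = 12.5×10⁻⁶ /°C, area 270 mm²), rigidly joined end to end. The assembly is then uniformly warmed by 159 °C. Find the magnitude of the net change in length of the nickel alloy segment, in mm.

|ΔL| ≈ 0.698 mm

With the walls removed the bar would change length by δ_free = Σ αᵢΔT Lᵢ = 19×10⁻⁶×159×750 + 12.5×10⁻⁶×159×450 = 3.16 mm.
Since the ends are fixed, an axial force P builds up, equal in every segment, with P · Σ Lᵢ/(AᵢEᵢ) = δ_free.
Σ Lᵢ/(AᵢEᵢ) = 750/(875×105×10³) + 450/(270×201×10³) = 1.646×10⁻⁵ mm/N.
So P = 3.16 / 1.646×10⁻⁵ = 192 kN, compressive.
For the nickel alloy segment, free thermal change = 12.5×10⁻⁶×159×450 = 0.8944 mm and elastic change from P = 192000×450/(270×201×10³) = 1.592 mm; these oppose, so the net change is 0.698 mm (segment shortens).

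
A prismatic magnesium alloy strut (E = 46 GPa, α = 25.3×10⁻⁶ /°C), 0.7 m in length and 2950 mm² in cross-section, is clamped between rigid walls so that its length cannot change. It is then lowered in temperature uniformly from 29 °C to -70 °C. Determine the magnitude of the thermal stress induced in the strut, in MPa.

The supports are rigid, so the total axial strain is zero. The restrained thermal strain is ε = αΔT = 25.3×10⁻⁶ × 99 = 2504.7×10⁻⁶.
Hence σ = E·αΔT = 46×10³ × 2504.7×10⁻⁶ = 115.2 MPa, tensile.

σ ≈ 115 MPa (tensile)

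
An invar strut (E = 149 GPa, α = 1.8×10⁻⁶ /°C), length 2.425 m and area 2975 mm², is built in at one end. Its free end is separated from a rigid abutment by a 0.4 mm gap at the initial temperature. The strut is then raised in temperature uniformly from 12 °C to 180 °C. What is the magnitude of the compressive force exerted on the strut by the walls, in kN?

Unrestrained expansion: δ_free = αΔT L = 1.8×10⁻⁶ × 168 × 2425 = 0.7333 mm.
This exceeds the 0.4 mm gap, so the wall pushes back. The portion of expansion that must be recovered elastically is δ_free − gap = 0.7333 − 0.4 = 0.3333 mm.
That suppressed elongation corresponds to σ = E·Δ/L = 149×10³ × 0.3333/2425 = 20.48 MPa.
Force on the wall = σA = 20.48 × 2975 mm² = 60.93 kN.

P ≈ 60.9 kN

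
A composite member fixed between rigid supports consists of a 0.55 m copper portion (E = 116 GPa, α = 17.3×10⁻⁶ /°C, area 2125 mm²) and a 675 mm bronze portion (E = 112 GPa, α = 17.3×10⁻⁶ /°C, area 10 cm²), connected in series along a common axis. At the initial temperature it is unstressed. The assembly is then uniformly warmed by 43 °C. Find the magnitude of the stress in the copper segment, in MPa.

σ ≈ 51.9 MPa (compressive)

Free thermal expansion of the whole bar: Σ αᵢΔT Lᵢ = 17.3×10⁻⁶×43×550 + 17.3×10⁻⁶×43×675 = 0.9113 mm.
The walls prevent any net length change, so an axial force P (same in every segment) develops. Compatibility: P · Σ Lᵢ/(AᵢEᵢ) = δ_free.
Σ Lᵢ/(AᵢEᵢ) = 550/(2125×116×10³) + 675/(1000×112×10³) = 8.258×10⁻⁶ mm/N.
P = 0.9113 / 8.258×10⁻⁶ = 110400 N = 110.4 kN, compressive.
σ_{copper} = P / A = 110400 / 2125 = 51.93 MPa.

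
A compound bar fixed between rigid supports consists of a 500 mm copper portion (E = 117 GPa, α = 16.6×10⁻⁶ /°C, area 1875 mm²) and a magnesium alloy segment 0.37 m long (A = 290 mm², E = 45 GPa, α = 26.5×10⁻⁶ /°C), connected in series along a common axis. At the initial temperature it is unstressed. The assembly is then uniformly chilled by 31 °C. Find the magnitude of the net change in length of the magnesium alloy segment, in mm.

|ΔL| ≈ 0.216 mm

With the walls removed the bar would change length by δ_free = Σ αᵢΔT Lᵢ = 16.6×10⁻⁶×31×500 + 26.5×10⁻⁶×31×370 = 0.5613 mm.
Since the ends are fixed, an axial force P builds up, equal in every segment, with P · Σ Lᵢ/(AᵢEᵢ) = δ_free.
Σ Lᵢ/(AᵢEᵢ) = 500/(1875×117×10³) + 370/(290×45×10³) = 3.063×10⁻⁵ mm/N.
Hence P = δ_free / Σ(L/AE) = 0.5613/3.063×10⁻⁵ = 18.32 kN (tensile).
For the magnesium alloy segment, free thermal change = 26.5×10⁻⁶×31×370 = 0.304 mm and elastic change from P = 18320×370/(290×45×10³) = 0.5195 mm; these oppose, so the net change is 0.216 mm (segment lengthens).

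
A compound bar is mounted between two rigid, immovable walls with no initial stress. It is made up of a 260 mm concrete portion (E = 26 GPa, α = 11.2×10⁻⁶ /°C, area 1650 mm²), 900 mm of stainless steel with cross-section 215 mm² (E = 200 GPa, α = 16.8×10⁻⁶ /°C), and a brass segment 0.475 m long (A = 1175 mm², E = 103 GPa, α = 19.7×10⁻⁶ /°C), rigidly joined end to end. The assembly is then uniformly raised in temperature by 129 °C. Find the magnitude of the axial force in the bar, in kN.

P ≈ 114 kN (compressive)

With the walls removed the bar would change length by δ_free = Σ αᵢΔT Lᵢ = 11.2×10⁻⁶×129×260 + 16.8×10⁻⁶×129×900 + 19.7×10⁻⁶×129×475 = 3.533 mm.
Since the ends are fixed, an axial force P builds up, equal in every segment, with P · Σ Lᵢ/(AᵢEᵢ) = δ_free.
Σ Lᵢ/(AᵢEᵢ) = 260/(1650×26×10³) + 900/(215×200×10³) + 475/(1175×103×10³) = 3.092×10⁻⁵ mm/N.
So P = 3.533 / 3.092×10⁻⁵ = 114.3 kN, compressive.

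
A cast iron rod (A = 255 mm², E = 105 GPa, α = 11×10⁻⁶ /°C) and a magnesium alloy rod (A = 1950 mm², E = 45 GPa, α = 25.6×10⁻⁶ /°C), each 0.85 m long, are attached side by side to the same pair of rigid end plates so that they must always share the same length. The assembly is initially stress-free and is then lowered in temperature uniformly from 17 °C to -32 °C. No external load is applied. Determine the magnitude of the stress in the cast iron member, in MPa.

Equilibrium of a rigid end plate with no external load gives equal and opposite internal forces ±P in the two members. Since α_{magnesium alloy} > α_{cast iron}, cooling drives the magnesium alloy into tension and the cast iron into compression.
Compatibility of the two members (thermal + elastic change equal): (α₁ − α₂)ΔT = P·[1/(A₁E₁) + 1/(A₂E₂)].
|α₁ − α₂|·ΔT = 14.6×10⁻⁶ × 49 = 0.0007154.
1/(A₁E₁) + 1/(A₂E₂) = 1/(255×105×10³) + 1/(1950×45×10³) = 4.874×10⁻⁸ N⁻¹.
P = 0.0007154 / 4.874×10⁻⁸ = 14680 N = 14.68 kN.
σ_{cast iron} = P/A₁ = 14680/255 = 57.56 MPa, compressive.

σ ≈ 57.6 MPa (compressive)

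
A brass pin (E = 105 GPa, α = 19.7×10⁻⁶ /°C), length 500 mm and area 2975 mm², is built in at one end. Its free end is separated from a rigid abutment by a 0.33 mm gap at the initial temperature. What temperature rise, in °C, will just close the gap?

Contact occurs when the free expansion equals the gap: αΔT L = 0.33 mm.
ΔT = 0.33 / (19.7×10⁻⁶ × 500) = 33.5 °C.

ΔT ≈ 33.5 °C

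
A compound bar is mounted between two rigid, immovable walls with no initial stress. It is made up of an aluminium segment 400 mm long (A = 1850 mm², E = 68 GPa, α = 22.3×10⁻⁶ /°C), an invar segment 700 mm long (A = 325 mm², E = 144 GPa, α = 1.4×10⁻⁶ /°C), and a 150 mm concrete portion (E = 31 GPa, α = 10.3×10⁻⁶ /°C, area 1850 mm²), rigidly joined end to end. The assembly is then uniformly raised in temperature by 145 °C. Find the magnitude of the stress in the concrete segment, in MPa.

σ ≈ 43.2 MPa (compressive)

With the walls removed the bar would change length by δ_free = Σ αᵢΔT Lᵢ = 22.3×10⁻⁶×145×400 + 1.4×10⁻⁶×145×700 + 10.3×10⁻⁶×145×150 = 1.66 mm.
The walls prevent any net length change, so an axial force P (same in every segment) develops. Compatibility: P · Σ Lᵢ/(AᵢEᵢ) = δ_free.
The series flexibility is Σ Lᵢ/(AᵢEᵢ) = 400/(1850×68×10³) + 700/(325×144×10³) + 150/(1850×31×10³) = 2.075×10⁻⁵ mm/N.
P = 1.66 / 2.075×10⁻⁵ = 79970 N = 79.97 kN, compressive.
σ_{concrete} = P / A = 79970 / 1850 = 43.23 MPa.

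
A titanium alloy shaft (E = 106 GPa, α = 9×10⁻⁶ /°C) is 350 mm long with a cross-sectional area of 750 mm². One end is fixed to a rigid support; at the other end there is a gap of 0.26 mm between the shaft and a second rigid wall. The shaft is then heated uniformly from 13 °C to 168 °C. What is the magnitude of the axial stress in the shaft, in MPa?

If the wall were absent the shaft would grow by αΔT L = 9×10⁻⁶ × 155 × 350 = 0.4883 mm.
This exceeds the 0.26 mm gap, so the wall pushes back. The portion of expansion that must be recovered elastically is δ_free − gap = 0.4883 − 0.26 = 0.2283 mm.
Compatibility: PL/(AE) = 0.2283 mm, so σ = P/A = E × (0.2283/350) = 69.13 MPa.

σ ≈ 69.1 MPa (compressive)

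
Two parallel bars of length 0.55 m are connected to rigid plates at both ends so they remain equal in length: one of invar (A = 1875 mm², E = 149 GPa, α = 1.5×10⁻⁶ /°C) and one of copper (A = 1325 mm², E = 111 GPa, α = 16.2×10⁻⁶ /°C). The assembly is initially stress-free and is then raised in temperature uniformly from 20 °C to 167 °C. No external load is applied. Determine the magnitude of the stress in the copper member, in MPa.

σ ≈ 157 MPa (compressive)

Both members must finish at the same length. With the larger α, the copper tends to over-expand; the plates restrain it, putting the copper in compression and the invar in tension. With no external load the two internal forces are equal and opposite, magnitude P.
Compatibility of the two members (thermal + elastic change equal): (α₁ − α₂)ΔT = P·[1/(A₁E₁) + 1/(A₂E₂)].
|α₁ − α₂|·ΔT = 14.7×10⁻⁶ × 147 = 0.002161.
1/(A₁E₁) + 1/(A₂E₂) = 1/(1875×149×10³) + 1/(1325×111×10³) = 1.038×10⁻⁸ N⁻¹.
So P = 0.002161 / 1.038×10⁻⁸ = 208.2 kN.
σ_{copper} = P/A₂ = 208200/1325 = 157.1 MPa, compressive.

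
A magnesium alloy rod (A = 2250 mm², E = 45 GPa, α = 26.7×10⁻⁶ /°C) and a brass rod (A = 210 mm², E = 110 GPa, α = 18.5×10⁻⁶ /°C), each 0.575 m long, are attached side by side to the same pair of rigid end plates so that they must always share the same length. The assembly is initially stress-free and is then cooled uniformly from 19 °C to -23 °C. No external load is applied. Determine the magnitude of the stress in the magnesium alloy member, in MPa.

σ ≈ 2.88 MPa (tensile)

The magnesium alloy has the larger α, so on cooling it would change length more than the brass if both were free. The rigid plates force a common final length, so the magnesium alloy is put into tension and the brass into compression, with equal and opposite forces P (no external load).
Compatibility of the two members (thermal + elastic change equal): (α₁ − α₂)ΔT = P·[1/(A₁E₁) + 1/(A₂E₂)].
|α₁ − α₂|·ΔT = 8.2×10⁻⁶ × 42 = 0.0003444.
1/(A₁E₁) + 1/(A₂E₂) = 1/(2250×45×10³) + 1/(210×110×10³) = 5.317×10⁻⁸ N⁻¹.
So P = 0.0003444 / 5.317×10⁻⁸ = 6.478 kN.
σ_{magnesium alloy} = P/A₁ = 6478/2250 = 2.879 MPa, tensile.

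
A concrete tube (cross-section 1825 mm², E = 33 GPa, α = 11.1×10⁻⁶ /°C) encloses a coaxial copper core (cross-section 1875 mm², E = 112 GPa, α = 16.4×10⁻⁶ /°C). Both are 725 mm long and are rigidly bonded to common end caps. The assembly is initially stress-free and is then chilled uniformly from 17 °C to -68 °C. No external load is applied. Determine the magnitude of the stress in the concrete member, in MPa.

σ ≈ 11.6 MPa (compressive)

Both members must finish at the same length. With the larger α, the copper tends to over-contract; the plates restrain it, putting the copper in tension and the concrete in compression. With no external load the two internal forces are equal and opposite, magnitude P.
Setting the final lengths equal and cancelling L: (α₁ − α₂)ΔT = P/(A₁E₁) + P/(A₂E₂).
|α₁ − α₂|·ΔT = 5.3×10⁻⁶ × 85 = 0.0004505.
1/(A₁E₁) + 1/(A₂E₂) = 1/(1825×33×10³) + 1/(1875×112×10³) = 2.137×10⁻⁸ N⁻¹.
P = 0.0004505 / 2.137×10⁻⁸ = 21080 N = 21.08 kN.
σ_{concrete} = P/A₁ = 21080/1825 = 11.55 MPa, compressive.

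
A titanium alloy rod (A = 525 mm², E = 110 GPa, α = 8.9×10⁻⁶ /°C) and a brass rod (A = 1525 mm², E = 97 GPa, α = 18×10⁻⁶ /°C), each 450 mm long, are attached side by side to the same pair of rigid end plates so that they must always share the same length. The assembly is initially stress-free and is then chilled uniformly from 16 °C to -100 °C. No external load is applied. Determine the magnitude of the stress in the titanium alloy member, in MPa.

Both members must finish at the same length. With the larger α, the brass tends to over-contract; the plates restrain it, putting the brass in tension and the titanium alloy in compression. With no external load the two internal forces are equal and opposite, magnitude P.
Setting the final lengths equal and cancelling L: (α₁ − α₂)ΔT = P/(A₁E₁) + P/(A₂E₂).
|α₁ − α₂|·ΔT = 9.1×10⁻⁶ × 116 = 0.001056.
1/(A₁E₁) + 1/(A₂E₂) = 1/(525×110×10³) + 1/(1525×97×10³) = 2.408×10⁻⁸ N⁻¹.
So P = 0.001056 / 2.408×10⁻⁸ = 43.84 kN.
σ_{titanium alloy} = P/A₁ = 43840/525 = 83.51 MPa, compressive.

σ ≈ 83.5 MPa (compressive)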